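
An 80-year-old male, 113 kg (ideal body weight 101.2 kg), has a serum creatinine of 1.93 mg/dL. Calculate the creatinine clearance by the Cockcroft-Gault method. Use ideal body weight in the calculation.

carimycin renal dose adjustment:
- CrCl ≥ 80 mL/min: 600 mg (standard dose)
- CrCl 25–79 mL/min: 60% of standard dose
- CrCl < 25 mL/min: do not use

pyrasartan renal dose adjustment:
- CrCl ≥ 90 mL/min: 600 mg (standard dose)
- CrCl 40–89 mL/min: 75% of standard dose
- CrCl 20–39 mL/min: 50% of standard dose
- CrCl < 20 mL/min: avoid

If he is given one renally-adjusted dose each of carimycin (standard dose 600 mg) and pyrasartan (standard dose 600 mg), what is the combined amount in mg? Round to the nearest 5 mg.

810 mg

CrCl = (140 − 80) × 101.2 / (72 × 1.93) = 6072.0 / 138.96 ≈ 43.7 mL/min
CrCl ≈ 44 mL/min.
carimycin: 25–79 mL/min → 60% of 600 mg = 360 mg.
pyrasartan: 40–89 mL/min → 75% of 600 mg = 450 mg.
Total = 360 + 450 = 810 mg.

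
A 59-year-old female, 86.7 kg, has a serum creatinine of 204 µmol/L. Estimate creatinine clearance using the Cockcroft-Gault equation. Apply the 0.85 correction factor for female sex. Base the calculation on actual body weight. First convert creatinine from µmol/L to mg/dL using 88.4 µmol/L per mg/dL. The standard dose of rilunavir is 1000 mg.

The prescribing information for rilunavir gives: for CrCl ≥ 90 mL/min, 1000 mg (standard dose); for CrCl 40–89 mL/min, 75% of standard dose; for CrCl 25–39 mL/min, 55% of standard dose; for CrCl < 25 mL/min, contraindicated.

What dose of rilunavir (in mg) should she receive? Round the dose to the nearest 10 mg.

SCr = 204 / 88.4 = 2.308 mg/dL
CrCl = (140 − 59) × 86.7 / (72 × 2.308) × 0.85 = 7022.7 / 166.18 × 0.85 ≈ 35.9 mL/min
CrCl ≈ 36 mL/min → bracket 25–39 mL/min.
55% of 1000 mg = 550 mg

550 mg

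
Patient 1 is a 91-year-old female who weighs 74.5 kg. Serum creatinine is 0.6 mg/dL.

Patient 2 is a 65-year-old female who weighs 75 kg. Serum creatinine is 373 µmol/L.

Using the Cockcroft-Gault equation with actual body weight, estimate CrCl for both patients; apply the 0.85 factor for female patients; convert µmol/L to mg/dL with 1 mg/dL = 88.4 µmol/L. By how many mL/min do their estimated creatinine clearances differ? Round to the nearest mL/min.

56 mL/min

Patient 1: CrCl = (140 − 91) × 74.5 / (72 × 0.6) × 0.85 = 3650.5 / 43.20 × 0.85 ≈ 71.8 mL/min
Patient 2: SCr = 373 / 88.4 = 4.219 mg/dL
Patient 2: CrCl = (140 − 65) × 75 / (72 × 4.219) × 0.85 = 5625.0 / 303.77 × 0.85 ≈ 15.7 mL/min
|71.8 − 15.7| = 56.1 mL/min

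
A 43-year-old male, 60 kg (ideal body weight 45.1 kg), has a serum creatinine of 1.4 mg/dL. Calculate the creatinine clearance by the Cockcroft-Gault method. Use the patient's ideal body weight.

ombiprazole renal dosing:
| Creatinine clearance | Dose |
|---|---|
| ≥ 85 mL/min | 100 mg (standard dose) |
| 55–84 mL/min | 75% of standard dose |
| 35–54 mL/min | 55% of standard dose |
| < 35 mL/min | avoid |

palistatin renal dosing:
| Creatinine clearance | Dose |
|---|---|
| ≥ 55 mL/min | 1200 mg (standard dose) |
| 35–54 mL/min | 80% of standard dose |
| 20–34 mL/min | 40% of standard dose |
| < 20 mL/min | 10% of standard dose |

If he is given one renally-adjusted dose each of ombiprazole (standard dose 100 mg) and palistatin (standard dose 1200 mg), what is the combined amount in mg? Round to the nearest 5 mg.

1015 mg

CrCl = (140 − 43) × 45.1 / (72 × 1.4) = 4374.7 / 100.80 ≈ 43.4 mL/min
CrCl ≈ 43 mL/min.
ombiprazole: 35–54 mL/min → 55% of 100 mg = 55 mg.
palistatin: 35–54 mL/min → 80% of 1200 mg = 960 mg.
Total = 55 + 960 = 1015 mg.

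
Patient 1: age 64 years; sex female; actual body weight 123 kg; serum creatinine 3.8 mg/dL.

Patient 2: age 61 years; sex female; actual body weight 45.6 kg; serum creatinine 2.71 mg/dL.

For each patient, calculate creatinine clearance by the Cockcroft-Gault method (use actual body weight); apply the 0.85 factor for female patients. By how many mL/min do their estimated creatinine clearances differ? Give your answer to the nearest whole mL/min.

13 mL/min

Patient 1: CrCl = (140 − 64) × 123 / (72 × 3.8) × 0.85 = 9348.0 / 273.60 × 0.85 ≈ 29.0 mL/min
Patient 2: CrCl = (140 − 61) × 45.6 / (72 × 2.71) × 0.85 = 3602.4 / 195.12 × 0.85 ≈ 15.7 mL/min
|29.0 − 15.7| = 13.3 mL/min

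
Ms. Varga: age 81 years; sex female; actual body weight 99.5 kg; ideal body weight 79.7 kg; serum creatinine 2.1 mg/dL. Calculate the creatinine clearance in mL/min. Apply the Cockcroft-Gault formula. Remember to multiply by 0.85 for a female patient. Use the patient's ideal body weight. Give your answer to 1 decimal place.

CrCl = (140 − 81) × 79.7 / (72 × 2.1) × 0.85 = 4702.3 / 151.20 × 0.85 ≈ 26.4 mL/min

26.4 mL/min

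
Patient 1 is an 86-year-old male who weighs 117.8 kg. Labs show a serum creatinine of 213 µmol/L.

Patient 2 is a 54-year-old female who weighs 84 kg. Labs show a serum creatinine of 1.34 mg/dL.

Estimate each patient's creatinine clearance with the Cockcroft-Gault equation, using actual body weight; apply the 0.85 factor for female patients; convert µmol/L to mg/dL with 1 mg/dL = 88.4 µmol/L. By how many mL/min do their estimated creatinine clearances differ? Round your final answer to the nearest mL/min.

27 mL/min

Patient 1: SCr = 213 / 88.4 = 2.41 mg/dL
Patient 1: CrCl = (140 − 86) × 117.8 / (72 × 2.41) = 6361.2 / 173.52 ≈ 36.7 mL/min
Patient 2: CrCl = (140 − 54) × 84 / (72 × 1.34) × 0.85 = 7224.0 / 96.48 × 0.85 ≈ 63.6 mL/min
|36.7 − 63.6| = 26.9 mL/min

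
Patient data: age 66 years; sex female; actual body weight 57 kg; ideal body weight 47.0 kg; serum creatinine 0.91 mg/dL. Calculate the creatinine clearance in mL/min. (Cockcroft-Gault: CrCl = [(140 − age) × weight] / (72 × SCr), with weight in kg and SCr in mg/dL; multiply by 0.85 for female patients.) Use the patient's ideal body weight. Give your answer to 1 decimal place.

45.1 mL/min

CrCl = (140 − 66) × 47 / (72 × 0.91) × 0.85 = 3478.0 / 65.52 × 0.85 ≈ 45.1 mL/min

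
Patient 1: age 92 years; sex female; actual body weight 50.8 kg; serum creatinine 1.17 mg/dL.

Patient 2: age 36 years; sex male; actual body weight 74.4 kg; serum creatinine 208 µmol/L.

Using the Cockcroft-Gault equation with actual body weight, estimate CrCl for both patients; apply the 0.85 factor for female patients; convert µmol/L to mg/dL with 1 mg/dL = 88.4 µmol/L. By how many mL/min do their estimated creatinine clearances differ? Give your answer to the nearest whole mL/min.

21 mL/min

Patient 1: CrCl = (140 − 92) × 50.8 / (72 × 1.17) × 0.85 = 2438.4 / 84.24 × 0.85 ≈ 24.6 mL/min
Patient 2: SCr = 208 / 88.4 = 2.353 mg/dL
Patient 2: CrCl = (140 − 36) × 74.4 / (72 × 2.353) = 7737.6 / 169.42 ≈ 45.7 mL/min
|24.6 − 45.7| = 21.1 mL/min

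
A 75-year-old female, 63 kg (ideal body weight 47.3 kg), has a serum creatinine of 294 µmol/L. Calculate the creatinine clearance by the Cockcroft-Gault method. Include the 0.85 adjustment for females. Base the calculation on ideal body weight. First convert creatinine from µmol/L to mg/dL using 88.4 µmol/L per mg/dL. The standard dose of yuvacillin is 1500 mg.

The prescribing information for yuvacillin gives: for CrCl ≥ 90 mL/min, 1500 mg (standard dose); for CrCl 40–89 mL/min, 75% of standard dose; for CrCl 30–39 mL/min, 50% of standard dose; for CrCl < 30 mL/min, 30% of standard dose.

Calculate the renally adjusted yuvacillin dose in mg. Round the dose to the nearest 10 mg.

450 mg

SCr = 294 / 88.4 = 3.326 mg/dL
CrCl = (140 − 75) × 47.3 / (72 × 3.326) × 0.85 = 3074.5 / 239.47 × 0.85 ≈ 10.9 mL/min
CrCl ≈ 11 mL/min → bracket < 30 mL/min.
30% of 1500 mg = 450 mg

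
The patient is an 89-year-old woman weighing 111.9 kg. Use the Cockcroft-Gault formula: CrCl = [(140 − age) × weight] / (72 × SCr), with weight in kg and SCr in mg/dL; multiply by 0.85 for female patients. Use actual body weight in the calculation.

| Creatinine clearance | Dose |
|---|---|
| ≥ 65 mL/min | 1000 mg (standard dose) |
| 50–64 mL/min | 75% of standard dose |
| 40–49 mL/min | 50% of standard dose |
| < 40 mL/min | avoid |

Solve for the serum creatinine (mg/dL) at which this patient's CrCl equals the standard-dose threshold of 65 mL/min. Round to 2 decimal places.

1.04 mg/dL

Standard dose requires CrCl ≥ 65 mL/min.
Set (140 − 89) × 111.9 × 0.85 / (72 × SCr) = 65
SCr = (140 − 89) × 111.9 × 0.85 / (72 × 65) = 1.037 mg/dL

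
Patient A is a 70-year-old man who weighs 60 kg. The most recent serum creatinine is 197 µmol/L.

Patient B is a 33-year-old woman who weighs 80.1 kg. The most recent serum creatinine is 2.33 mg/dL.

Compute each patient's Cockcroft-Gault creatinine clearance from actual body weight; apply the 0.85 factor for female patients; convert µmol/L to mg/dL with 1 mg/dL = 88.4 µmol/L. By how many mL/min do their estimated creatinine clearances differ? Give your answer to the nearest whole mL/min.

17 mL/min

Patient A: SCr = 197 / 88.4 = 2.229 mg/dL
Patient A: CrCl = (140 − 70) × 60 / (72 × 2.229) = 4200.0 / 160.49 ≈ 26.2 mL/min
Patient B: CrCl = (140 − 33) × 80.1 / (72 × 2.33) × 0.85 = 8570.7 / 167.76 × 0.85 ≈ 43.4 mL/min
|26.2 − 43.4| = 17.2 mL/min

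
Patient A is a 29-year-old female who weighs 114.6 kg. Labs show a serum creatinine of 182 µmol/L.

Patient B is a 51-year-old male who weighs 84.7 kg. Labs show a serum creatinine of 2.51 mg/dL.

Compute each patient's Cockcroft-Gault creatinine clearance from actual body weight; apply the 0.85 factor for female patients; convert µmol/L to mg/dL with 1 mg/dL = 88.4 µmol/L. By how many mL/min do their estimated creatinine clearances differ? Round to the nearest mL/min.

Patient A: SCr = 182 / 88.4 = 2.059 mg/dL
Patient A: CrCl = (140 − 29) × 114.6 / (72 × 2.059) × 0.85 = 12720.6 / 148.25 × 0.85 ≈ 72.9 mL/min
Patient B: CrCl = (140 − 51) × 84.7 / (72 × 2.51) = 7538.3 / 180.72 ≈ 41.7 mL/min
|72.9 − 41.7| = 31.2 mL/min

31 mL/min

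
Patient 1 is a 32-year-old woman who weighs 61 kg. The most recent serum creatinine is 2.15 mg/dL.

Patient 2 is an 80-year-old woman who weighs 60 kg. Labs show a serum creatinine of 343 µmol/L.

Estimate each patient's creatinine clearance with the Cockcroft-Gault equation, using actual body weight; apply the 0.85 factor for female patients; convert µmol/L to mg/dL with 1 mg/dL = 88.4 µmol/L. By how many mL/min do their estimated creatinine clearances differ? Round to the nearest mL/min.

25 mL/min

Patient 1: CrCl = (140 − 32) × 61 / (72 × 2.15) × 0.85 = 6588.0 / 154.80 × 0.85 ≈ 36.2 mL/min
Patient 2: SCr = 343 / 88.4 = 3.88 mg/dL
Patient 2: CrCl = (140 − 80) × 60 / (72 × 3.88) × 0.85 = 3600.0 / 279.36 × 0.85 ≈ 11.0 mL/min
|36.2 − 11.0| = 25.2 mL/min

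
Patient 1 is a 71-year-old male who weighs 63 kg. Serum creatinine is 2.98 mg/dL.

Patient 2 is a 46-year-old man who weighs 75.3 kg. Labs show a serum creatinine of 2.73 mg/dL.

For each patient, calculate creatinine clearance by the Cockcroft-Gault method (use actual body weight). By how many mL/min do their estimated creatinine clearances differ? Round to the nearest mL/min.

16 mL/min

Patient 1: CrCl = (140 − 71) × 63 / (72 × 2.98) = 4347.0 / 214.56 ≈ 20.3 mL/min
Patient 2: CrCl = (140 − 46) × 75.3 / (72 × 2.73) = 7078.2 / 196.56 ≈ 36.0 mL/min
|20.3 − 36.0| = 15.7 mL/min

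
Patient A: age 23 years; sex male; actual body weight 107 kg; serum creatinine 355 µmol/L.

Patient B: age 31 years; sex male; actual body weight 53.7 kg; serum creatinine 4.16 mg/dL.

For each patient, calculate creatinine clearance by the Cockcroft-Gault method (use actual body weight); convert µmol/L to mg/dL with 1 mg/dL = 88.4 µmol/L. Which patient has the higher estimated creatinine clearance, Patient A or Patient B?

Patient A

Patient A: SCr = 355 / 88.4 = 4.016 mg/dL
Patient A: CrCl = (140 − 23) × 107 / (72 × 4.016) = 12519.0 / 289.15 ≈ 43.3 mL/min
Patient B: CrCl = (140 − 31) × 53.7 / (72 × 4.16) = 5853.3 / 299.52 ≈ 19.5 mL/min
43.3 vs 19.5 mL/min → Patient A is higher.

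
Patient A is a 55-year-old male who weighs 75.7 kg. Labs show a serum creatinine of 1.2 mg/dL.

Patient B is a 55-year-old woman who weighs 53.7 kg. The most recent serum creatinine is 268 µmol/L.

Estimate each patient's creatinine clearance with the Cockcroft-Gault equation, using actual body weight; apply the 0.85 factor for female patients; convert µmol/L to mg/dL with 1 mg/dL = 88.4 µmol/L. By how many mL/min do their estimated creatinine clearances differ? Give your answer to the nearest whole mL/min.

Patient A: CrCl = (140 − 55) × 75.7 / (72 × 1.2) = 6434.5 / 86.40 ≈ 74.5 mL/min
Patient B: SCr = 268 / 88.4 = 3.032 mg/dL
Patient B: CrCl = (140 − 55) × 53.7 / (72 × 3.032) × 0.85 = 4564.5 / 218.30 × 0.85 ≈ 17.8 mL/min
|74.5 − 17.8| = 56.7 mL/min

57 mL/min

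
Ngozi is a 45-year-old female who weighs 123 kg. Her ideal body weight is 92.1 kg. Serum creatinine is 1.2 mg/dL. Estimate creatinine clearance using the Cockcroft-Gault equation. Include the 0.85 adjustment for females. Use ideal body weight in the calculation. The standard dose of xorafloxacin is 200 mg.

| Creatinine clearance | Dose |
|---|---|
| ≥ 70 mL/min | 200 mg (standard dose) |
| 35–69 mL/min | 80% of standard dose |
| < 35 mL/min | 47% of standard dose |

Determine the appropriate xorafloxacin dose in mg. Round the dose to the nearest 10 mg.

CrCl = (140 − 45) × 92.1 / (72 × 1.2) × 0.85 = 8749.5 / 86.40 × 0.85 ≈ 86.1 mL/min
CrCl ≈ 86 mL/min → bracket ≥ 70 mL/min.
100% of 200 mg = 200 mg

200 mg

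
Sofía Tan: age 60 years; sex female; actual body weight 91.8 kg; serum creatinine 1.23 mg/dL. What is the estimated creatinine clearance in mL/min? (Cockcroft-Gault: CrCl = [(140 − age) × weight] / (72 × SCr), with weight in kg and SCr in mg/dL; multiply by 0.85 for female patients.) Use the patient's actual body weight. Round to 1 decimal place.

CrCl = (140 − 60) × 91.8 / (72 × 1.23) × 0.85 = 7344.0 / 88.56 × 0.85 ≈ 70.5 mL/min

70.5 mL/min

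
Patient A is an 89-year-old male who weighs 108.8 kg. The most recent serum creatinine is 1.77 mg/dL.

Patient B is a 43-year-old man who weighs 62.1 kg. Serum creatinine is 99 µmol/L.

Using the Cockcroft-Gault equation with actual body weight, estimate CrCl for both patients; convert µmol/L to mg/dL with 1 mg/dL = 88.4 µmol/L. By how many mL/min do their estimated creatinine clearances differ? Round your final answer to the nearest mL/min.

Patient A: CrCl = (140 − 89) × 108.8 / (72 × 1.77) = 5548.8 / 127.44 ≈ 43.5 mL/min
Patient B: SCr = 99 / 88.4 = 1.12 mg/dL
Patient B: CrCl = (140 − 43) × 62.1 / (72 × 1.12) = 6023.7 / 80.64 ≈ 74.7 mL/min
|43.5 − 74.7| = 31.2 mL/min

31 mL/min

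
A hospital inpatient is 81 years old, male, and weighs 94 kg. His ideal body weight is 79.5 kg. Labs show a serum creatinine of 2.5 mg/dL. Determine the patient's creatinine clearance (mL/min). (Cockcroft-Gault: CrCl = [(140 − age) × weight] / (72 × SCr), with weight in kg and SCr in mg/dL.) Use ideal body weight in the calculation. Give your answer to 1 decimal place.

26.1 mL/min

CrCl = (140 − 81) × 79.5 / (72 × 2.5) = 4690.5 / 180.00 ≈ 26.1 mL/min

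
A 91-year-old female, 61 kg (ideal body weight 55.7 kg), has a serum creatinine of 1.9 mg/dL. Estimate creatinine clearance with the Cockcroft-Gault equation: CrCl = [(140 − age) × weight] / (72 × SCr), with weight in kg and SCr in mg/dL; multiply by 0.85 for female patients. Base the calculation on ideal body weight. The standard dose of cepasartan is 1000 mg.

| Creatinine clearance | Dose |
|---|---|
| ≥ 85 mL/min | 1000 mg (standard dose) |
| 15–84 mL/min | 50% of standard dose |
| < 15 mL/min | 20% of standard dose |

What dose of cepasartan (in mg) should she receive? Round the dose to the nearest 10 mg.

CrCl = (140 − 91) × 55.7 / (72 × 1.9) × 0.85 = 2729.3 / 136.80 × 0.85 ≈ 17.0 mL/min
CrCl ≈ 17 mL/min → bracket 15–84 mL/min.
50% of 1000 mg = 500 mg

500 mg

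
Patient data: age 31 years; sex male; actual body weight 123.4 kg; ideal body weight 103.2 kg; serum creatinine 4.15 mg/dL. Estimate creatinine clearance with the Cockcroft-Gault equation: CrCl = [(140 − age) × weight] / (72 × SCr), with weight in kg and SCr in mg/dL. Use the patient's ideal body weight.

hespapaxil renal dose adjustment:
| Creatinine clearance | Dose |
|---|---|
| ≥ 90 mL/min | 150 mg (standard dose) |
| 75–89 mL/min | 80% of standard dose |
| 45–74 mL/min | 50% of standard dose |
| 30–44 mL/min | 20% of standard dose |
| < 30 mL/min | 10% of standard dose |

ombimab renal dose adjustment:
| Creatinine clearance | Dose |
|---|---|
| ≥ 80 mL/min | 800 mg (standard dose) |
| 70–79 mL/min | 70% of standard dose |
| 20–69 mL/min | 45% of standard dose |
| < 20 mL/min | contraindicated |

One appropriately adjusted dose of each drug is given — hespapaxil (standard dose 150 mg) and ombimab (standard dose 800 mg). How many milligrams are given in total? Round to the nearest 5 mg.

CrCl = (140 − 31) × 103.2 / (72 × 4.15) = 11248.8 / 298.80 ≈ 37.6 mL/min
CrCl ≈ 38 mL/min.
hespapaxil: 30–44 mL/min → 20% of 150 mg = 30 mg.
ombimab: 20–69 mL/min → 45% of 800 mg = 360 mg.
Total = 30 + 360 = 390 mg.

390 mg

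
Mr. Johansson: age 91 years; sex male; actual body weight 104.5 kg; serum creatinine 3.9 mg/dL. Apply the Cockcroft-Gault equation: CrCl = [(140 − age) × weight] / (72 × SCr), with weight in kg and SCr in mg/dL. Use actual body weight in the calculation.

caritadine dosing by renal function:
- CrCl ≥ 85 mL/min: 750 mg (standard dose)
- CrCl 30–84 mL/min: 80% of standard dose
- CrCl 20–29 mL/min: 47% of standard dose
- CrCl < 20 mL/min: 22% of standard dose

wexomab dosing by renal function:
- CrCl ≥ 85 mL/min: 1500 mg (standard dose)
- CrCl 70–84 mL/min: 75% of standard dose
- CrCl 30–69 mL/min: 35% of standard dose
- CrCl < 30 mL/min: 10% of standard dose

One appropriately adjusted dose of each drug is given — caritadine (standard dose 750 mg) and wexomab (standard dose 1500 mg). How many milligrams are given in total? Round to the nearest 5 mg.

CrCl = (140 − 91) × 104.5 / (72 × 3.9) = 5120.5 / 280.80 ≈ 18.2 mL/min
CrCl ≈ 18 mL/min.
caritadine: < 20 mL/min → 22% of 750 mg = 165 mg.
wexomab: < 30 mL/min → 10% of 1500 mg = 150 mg.
Total = 165 + 150 = 315 mg.

315 mg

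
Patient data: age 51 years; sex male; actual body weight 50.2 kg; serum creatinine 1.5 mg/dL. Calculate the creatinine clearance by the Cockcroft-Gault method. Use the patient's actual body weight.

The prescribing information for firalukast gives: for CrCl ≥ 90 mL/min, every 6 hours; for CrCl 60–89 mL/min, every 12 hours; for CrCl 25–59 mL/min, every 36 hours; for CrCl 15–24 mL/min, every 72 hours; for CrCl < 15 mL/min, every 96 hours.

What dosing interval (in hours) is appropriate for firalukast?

every 36 hours

CrCl = (140 − 51) × 50.2 / (72 × 1.5) = 4467.8 / 108.00 ≈ 41.4 mL/min
CrCl ≈ 41 mL/min → bracket 25–59 mL/min → every 36 hours.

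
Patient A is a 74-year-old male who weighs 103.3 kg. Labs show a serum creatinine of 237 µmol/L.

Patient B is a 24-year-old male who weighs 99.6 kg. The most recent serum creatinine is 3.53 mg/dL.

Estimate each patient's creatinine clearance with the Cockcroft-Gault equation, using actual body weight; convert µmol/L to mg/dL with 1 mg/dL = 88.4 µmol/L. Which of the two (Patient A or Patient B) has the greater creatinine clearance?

Patient A: SCr = 237 / 88.4 = 2.681 mg/dL
Patient A: CrCl = (140 − 74) × 103.3 / (72 × 2.681) = 6817.8 / 193.03 ≈ 35.3 mL/min
Patient B: CrCl = (140 − 24) × 99.6 / (72 × 3.53) = 11553.6 / 254.16 ≈ 45.5 mL/min
35.3 vs 45.5 mL/min → Patient B is higher.

Patient B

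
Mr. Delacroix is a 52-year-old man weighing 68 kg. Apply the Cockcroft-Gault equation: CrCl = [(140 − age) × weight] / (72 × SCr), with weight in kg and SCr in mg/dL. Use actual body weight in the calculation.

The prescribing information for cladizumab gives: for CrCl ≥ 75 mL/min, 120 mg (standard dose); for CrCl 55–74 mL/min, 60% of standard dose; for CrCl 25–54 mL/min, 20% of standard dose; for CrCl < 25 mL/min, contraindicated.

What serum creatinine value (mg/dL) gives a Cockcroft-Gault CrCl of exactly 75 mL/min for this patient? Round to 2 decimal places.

1.11 mg/dL

Standard dose requires CrCl ≥ 75 mL/min.
Set (140 − 52) × 68 / (72 × SCr) = 75
SCr = (140 − 52) × 68 / (72 × 75) = 1.108 mg/dL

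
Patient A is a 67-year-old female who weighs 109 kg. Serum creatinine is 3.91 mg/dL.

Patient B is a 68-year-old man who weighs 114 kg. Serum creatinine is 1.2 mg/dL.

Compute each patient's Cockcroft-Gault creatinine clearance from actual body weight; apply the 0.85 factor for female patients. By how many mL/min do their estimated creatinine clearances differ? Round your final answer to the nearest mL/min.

Patient A: CrCl = (140 − 67) × 109 / (72 × 3.91) × 0.85 = 7957.0 / 281.52 × 0.85 ≈ 24.0 mL/min
Patient B: CrCl = (140 − 68) × 114 / (72 × 1.2) = 8208.0 / 86.40 ≈ 95.0 mL/min
|24.0 − 95.0| = 71.0 mL/min

71 mL/min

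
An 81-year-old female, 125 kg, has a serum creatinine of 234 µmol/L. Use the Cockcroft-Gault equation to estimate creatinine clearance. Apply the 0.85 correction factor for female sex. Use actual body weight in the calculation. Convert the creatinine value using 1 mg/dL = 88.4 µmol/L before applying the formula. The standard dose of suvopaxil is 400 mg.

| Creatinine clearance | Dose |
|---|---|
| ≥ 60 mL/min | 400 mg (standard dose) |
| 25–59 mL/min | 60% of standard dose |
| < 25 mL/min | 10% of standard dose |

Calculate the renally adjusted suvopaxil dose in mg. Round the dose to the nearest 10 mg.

240 mg

SCr = 234 / 88.4 = 2.647 mg/dL
CrCl = (140 − 81) × 125 / (72 × 2.647) × 0.85 = 7375.0 / 190.58 × 0.85 ≈ 32.9 mL/min
CrCl ≈ 33 mL/min → bracket 25–59 mL/min.
60% of 400 mg = 240 mg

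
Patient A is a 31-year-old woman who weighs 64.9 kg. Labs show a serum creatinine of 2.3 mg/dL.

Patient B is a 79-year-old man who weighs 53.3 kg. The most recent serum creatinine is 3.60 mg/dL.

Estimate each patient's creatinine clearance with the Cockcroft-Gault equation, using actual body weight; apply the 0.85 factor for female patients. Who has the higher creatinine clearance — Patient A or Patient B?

Patient A: CrCl = (140 − 31) × 64.9 / (72 × 2.3) × 0.85 = 7074.1 / 165.60 × 0.85 ≈ 36.3 mL/min
Patient B: CrCl = (140 − 79) × 53.3 / (72 × 3.6) = 3251.3 / 259.20 ≈ 12.5 mL/min
36.3 vs 12.5 mL/min → Patient A is higher.

Patient A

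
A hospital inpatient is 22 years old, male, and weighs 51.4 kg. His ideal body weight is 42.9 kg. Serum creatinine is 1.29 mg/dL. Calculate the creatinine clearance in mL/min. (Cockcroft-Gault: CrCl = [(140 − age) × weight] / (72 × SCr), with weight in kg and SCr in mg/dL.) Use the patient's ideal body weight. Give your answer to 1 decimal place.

54.5 mL/min

CrCl = (140 − 22) × 42.9 / (72 × 1.29) = 5062.2 / 92.88 ≈ 54.5 mL/min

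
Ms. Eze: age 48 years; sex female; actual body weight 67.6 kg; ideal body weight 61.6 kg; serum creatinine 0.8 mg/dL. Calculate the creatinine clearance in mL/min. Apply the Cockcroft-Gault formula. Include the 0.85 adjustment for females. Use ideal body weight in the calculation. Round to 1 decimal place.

83.6 mL/min

CrCl = (140 − 48) × 61.6 / (72 × 0.8) × 0.85 = 5667.2 / 57.60 × 0.85 ≈ 83.6 mL/min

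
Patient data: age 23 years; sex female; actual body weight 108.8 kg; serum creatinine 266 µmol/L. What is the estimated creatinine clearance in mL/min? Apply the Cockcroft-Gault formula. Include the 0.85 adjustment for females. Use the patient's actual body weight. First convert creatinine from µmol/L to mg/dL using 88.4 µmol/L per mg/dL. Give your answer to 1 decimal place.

49.9 mL/min

SCr = 266 / 88.4 = 3.009 mg/dL
CrCl = (140 − 23) × 108.8 / (72 × 3.009) × 0.85 = 12729.6 / 216.65 × 0.85 ≈ 49.9 mL/min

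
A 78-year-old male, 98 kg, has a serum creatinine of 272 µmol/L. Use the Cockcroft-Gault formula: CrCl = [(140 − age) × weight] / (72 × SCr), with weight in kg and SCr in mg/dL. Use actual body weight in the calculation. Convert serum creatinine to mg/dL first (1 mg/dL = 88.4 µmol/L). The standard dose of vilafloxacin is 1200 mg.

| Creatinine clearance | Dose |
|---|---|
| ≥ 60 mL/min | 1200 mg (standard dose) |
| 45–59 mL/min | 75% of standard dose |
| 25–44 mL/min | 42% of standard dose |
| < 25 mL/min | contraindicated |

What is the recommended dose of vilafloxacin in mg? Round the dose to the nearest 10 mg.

SCr = 272 / 88.4 = 3.077 mg/dL
CrCl = (140 − 78) × 98 / (72 × 3.077) = 6076.0 / 221.54 ≈ 27.4 mL/min
CrCl ≈ 27 mL/min → bracket 25–44 mL/min.
42% of 1200 mg = 504 mg → 500 mg

500 mg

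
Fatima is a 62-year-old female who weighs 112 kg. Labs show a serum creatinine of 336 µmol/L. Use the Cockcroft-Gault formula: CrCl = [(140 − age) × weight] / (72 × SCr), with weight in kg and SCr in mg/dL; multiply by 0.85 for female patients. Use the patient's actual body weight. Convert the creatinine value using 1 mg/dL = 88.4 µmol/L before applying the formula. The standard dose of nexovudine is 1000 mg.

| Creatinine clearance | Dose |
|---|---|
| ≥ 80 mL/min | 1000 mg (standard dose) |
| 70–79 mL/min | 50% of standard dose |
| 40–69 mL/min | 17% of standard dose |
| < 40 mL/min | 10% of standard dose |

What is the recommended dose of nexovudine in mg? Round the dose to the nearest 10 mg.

100 mg

SCr = 336 / 88.4 = 3.801 mg/dL
CrCl = (140 − 62) × 112 / (72 × 3.801) × 0.85 = 8736.0 / 273.67 × 0.85 ≈ 27.1 mL/min
CrCl ≈ 27 mL/min → bracket < 40 mL/min.
10% of 1000 mg = 100 mg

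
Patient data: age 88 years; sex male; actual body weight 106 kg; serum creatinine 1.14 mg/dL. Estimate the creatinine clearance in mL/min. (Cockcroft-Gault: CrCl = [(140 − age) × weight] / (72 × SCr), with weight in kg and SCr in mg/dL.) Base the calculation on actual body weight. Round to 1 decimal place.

67.2 mL/min

CrCl = (140 − 88) × 106 / (72 × 1.14) = 5512.0 / 82.08 ≈ 67.2 mL/min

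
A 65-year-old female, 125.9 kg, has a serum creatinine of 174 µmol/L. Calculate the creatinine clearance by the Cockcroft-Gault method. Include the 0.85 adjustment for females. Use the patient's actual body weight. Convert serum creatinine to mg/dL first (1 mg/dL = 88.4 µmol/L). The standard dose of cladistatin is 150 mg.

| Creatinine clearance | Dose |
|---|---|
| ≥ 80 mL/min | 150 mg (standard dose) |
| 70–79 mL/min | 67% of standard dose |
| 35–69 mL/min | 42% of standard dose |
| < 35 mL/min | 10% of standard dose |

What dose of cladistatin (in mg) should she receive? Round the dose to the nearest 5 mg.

SCr = 174 / 88.4 = 1.968 mg/dL
CrCl = (140 − 65) × 125.9 / (72 × 1.968) × 0.85 = 9442.5 / 141.70 × 0.85 ≈ 56.6 mL/min
CrCl ≈ 57 mL/min → bracket 35–69 mL/min.
42% of 150 mg = 63 mg → 65 mg

65 mg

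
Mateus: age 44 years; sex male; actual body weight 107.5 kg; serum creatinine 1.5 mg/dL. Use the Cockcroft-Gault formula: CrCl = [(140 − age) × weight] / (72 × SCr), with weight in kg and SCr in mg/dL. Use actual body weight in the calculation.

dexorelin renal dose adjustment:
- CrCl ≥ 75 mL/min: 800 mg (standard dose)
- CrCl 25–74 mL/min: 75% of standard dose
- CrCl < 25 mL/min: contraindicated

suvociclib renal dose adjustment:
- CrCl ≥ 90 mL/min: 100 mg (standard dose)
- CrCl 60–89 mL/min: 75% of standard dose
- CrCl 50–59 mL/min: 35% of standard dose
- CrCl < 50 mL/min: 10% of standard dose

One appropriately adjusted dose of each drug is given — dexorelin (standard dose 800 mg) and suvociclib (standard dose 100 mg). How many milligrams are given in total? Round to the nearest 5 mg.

CrCl = (140 − 44) × 107.5 / (72 × 1.5) = 10320.0 / 108.00 ≈ 95.6 mL/min
CrCl ≈ 96 mL/min.
dexorelin: ≥ 75 mL/min → 100% of 800 mg = 800 mg.
suvociclib: ≥ 90 mL/min → 100% of 100 mg = 100 mg.
Total = 800 + 100 = 900 mg.

900 mg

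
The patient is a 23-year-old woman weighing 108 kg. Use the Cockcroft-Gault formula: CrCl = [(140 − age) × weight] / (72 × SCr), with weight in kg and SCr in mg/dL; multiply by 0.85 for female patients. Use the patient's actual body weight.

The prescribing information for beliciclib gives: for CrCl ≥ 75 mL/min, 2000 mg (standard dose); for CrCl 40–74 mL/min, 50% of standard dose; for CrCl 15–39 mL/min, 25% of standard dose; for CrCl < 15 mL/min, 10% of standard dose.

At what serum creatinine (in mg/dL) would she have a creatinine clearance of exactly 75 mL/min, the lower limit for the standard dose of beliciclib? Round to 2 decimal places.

1.99 mg/dL

Standard dose requires CrCl ≥ 75 mL/min.
Set (140 − 23) × 108 × 0.85 / (72 × SCr) = 75
SCr = (140 − 23) × 108 × 0.85 / (72 × 75) = 1.989 mg/dL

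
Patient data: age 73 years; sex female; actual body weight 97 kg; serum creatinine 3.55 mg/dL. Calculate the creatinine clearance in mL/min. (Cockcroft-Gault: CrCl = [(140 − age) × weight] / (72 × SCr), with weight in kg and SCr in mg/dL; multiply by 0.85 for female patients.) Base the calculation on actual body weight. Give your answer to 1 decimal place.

CrCl = (140 − 73) × 97 / (72 × 3.55) × 0.85 = 6499.0 / 255.60 × 0.85 ≈ 21.6 mL/min

21.6 mL/min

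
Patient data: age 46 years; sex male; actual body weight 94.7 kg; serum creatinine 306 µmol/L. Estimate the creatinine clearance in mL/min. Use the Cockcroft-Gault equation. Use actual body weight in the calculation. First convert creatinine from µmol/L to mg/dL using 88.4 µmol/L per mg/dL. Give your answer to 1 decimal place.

SCr = 306 / 88.4 = 3.462 mg/dL
CrCl = (140 − 46) × 94.7 / (72 × 3.462) = 8901.8 / 249.26 ≈ 35.7 mL/min

35.7 mL/min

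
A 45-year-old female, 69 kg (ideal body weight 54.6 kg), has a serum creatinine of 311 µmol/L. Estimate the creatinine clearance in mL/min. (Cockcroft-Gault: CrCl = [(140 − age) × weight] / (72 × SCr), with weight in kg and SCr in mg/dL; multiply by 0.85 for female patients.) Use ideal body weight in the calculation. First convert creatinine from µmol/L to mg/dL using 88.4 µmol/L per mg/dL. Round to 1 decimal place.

17.4 mL/min

SCr = 311 / 88.4 = 3.518 mg/dL
CrCl = (140 − 45) × 54.6 / (72 × 3.518) × 0.85 = 5187.0 / 253.30 × 0.85 ≈ 17.4 mL/min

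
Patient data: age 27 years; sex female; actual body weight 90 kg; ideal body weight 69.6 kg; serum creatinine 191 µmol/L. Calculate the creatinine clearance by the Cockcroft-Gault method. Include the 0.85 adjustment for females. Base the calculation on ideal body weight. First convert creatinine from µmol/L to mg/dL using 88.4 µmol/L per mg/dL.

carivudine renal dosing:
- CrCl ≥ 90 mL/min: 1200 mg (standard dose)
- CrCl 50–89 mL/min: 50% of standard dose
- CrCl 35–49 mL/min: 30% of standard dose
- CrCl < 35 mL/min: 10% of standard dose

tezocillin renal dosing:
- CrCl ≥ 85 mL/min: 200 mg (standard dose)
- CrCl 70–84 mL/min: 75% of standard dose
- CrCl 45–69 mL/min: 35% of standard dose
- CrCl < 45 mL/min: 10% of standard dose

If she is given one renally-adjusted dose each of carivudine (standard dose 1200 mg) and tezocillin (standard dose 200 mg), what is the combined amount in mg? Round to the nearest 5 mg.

380 mg

SCr = 191 / 88.4 = 2.161 mg/dL
CrCl = (140 − 27) × 69.6 / (72 × 2.161) × 0.85 = 7864.8 / 155.59 × 0.85 ≈ 43.0 mL/min
CrCl ≈ 43 mL/min.
carivudine: 35–49 mL/min → 30% of 1200 mg = 360 mg.
tezocillin: < 45 mL/min → 10% of 200 mg = 20 mg.
Total = 360 + 20 = 380 mg.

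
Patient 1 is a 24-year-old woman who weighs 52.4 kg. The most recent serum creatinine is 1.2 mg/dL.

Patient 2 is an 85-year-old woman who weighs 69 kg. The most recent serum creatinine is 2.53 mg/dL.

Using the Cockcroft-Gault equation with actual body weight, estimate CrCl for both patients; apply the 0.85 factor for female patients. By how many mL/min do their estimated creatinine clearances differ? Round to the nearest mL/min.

Patient 1: CrCl = (140 − 24) × 52.4 / (72 × 1.2) × 0.85 = 6078.4 / 86.40 × 0.85 ≈ 59.8 mL/min
Patient 2: CrCl = (140 − 85) × 69 / (72 × 2.53) × 0.85 = 3795.0 / 182.16 × 0.85 ≈ 17.7 mL/min
|59.8 − 17.7| = 42.1 mL/min

42 mL/min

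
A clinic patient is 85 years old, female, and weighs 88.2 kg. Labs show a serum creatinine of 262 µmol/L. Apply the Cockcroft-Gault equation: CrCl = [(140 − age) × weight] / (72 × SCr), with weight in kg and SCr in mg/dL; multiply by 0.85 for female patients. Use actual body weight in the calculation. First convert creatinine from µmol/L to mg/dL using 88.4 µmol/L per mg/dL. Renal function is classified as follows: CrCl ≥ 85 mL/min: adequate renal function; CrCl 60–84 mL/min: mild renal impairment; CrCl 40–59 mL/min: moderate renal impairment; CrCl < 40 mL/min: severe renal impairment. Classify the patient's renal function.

SCr = 262 / 88.4 = 2.964 mg/dL
CrCl = (140 − 85) × 88.2 / (72 × 2.964) × 0.85 = 4851.0 / 213.41 × 0.85 ≈ 19.3 mL/min
19 mL/min falls in the 'severe renal impairment' range.

severe renal impairment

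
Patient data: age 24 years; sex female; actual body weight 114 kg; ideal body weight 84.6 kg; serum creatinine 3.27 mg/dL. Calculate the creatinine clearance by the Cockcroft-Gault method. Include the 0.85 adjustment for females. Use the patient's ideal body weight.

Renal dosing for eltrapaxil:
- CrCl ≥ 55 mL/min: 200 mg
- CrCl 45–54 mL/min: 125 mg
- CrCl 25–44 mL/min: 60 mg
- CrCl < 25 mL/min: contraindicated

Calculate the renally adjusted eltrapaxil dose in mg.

60 mg

CrCl = (140 − 24) × 84.6 / (72 × 3.27) × 0.85 = 9813.6 / 235.44 × 0.85 ≈ 35.4 mL/min
CrCl ≈ 35 mL/min → bracket 25–44 mL/min.
Dose for this bracket: 60 mg.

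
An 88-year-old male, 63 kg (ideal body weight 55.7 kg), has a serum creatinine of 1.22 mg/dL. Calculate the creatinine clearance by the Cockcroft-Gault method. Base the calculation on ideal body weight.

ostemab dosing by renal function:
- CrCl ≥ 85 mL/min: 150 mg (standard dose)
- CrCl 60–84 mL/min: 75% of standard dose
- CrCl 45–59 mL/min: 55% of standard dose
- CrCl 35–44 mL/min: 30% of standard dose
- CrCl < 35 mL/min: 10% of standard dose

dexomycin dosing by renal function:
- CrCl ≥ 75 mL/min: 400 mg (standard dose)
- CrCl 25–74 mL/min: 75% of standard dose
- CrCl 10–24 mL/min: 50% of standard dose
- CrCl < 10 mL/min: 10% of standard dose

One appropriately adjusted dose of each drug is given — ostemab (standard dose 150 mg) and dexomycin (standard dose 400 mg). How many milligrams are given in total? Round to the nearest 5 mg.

315 mg

CrCl = (140 − 88) × 55.7 / (72 × 1.22) = 2896.4 / 87.84 ≈ 33.0 mL/min
CrCl ≈ 33 mL/min.
ostemab: < 35 mL/min → 10% of 150 mg = 15 mg.
dexomycin: 25–74 mL/min → 75% of 400 mg = 300 mg.
Total = 15 + 300 = 315 mg.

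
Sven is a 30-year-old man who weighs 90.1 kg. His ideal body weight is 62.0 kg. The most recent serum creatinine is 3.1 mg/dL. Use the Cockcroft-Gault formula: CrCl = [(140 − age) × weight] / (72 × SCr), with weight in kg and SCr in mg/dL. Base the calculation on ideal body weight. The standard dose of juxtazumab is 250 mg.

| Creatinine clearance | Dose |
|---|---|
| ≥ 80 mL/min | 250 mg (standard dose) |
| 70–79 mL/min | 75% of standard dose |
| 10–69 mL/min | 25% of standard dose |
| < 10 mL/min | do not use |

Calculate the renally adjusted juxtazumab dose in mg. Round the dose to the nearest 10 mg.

60 mg

CrCl = (140 − 30) × 62 / (72 × 3.1) = 6820.0 / 223.20 ≈ 30.6 mL/min
CrCl ≈ 31 mL/min → bracket 10–69 mL/min.
25% of 250 mg = 62.5 mg → 60 mg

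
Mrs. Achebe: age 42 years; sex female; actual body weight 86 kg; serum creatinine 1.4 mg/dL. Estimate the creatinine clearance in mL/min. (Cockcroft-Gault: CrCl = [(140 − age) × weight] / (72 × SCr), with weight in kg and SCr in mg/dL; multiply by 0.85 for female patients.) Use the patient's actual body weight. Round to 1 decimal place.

71.1 mL/min

CrCl = (140 − 42) × 86 / (72 × 1.4) × 0.85 = 8428.0 / 100.80 × 0.85 ≈ 71.1 mL/min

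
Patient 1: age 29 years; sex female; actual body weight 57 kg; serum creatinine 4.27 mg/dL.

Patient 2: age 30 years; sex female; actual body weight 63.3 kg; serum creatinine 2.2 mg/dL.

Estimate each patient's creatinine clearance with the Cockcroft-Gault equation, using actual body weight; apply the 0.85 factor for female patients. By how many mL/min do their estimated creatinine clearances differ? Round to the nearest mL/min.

20 mL/min

Patient 1: CrCl = (140 − 29) × 57 / (72 × 4.27) × 0.85 = 6327.0 / 307.44 × 0.85 ≈ 17.5 mL/min
Patient 2: CrCl = (140 − 30) × 63.3 / (72 × 2.2) × 0.85 = 6963.0 / 158.40 × 0.85 ≈ 37.4 mL/min
|17.5 − 37.4| = 19.9 mL/min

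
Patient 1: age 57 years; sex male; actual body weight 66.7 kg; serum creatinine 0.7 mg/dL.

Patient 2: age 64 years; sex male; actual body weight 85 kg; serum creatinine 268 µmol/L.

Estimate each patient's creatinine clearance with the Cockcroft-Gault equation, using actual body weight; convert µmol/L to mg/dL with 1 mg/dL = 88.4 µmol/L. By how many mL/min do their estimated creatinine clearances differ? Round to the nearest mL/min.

Patient 1: CrCl = (140 − 57) × 66.7 / (72 × 0.7) = 5536.1 / 50.40 ≈ 109.8 mL/min
Patient 2: SCr = 268 / 88.4 = 3.032 mg/dL
Patient 2: CrCl = (140 − 64) × 85 / (72 × 3.032) = 6460.0 / 218.30 ≈ 29.6 mL/min
|109.8 − 29.6| = 80.2 mL/min

80 mL/min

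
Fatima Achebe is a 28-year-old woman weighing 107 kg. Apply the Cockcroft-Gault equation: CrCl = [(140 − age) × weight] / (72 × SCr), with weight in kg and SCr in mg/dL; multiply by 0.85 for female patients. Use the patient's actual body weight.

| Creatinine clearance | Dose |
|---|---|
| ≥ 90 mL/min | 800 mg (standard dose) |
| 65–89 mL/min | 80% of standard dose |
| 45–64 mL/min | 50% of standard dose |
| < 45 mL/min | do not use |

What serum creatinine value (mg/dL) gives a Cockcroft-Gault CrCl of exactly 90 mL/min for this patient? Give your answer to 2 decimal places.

Standard dose requires CrCl ≥ 90 mL/min.
Set (140 − 28) × 107 × 0.85 / (72 × SCr) = 90
SCr = (140 − 28) × 107 × 0.85 / (72 × 90) = 1.572 mg/dL

1.57 mg/dL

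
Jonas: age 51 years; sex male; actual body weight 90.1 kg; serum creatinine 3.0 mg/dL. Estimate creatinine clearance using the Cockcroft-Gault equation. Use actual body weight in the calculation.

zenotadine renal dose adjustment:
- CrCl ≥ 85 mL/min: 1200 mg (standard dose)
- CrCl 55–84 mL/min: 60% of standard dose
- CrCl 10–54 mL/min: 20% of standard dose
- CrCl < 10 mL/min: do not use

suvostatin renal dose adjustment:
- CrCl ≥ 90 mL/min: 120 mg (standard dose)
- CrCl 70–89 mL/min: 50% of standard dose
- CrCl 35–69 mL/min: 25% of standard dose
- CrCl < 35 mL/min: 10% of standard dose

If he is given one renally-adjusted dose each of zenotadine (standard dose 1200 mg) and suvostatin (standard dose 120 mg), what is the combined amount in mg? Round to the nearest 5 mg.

CrCl = (140 − 51) × 90.1 / (72 × 3) = 8018.9 / 216.00 ≈ 37.1 mL/min
CrCl ≈ 37 mL/min.
zenotadine: 10–54 mL/min → 20% of 1200 mg = 240 mg.
suvostatin: 35–69 mL/min → 25% of 120 mg = 30 mg.
Total = 240 + 30 = 270 mg.

270 mg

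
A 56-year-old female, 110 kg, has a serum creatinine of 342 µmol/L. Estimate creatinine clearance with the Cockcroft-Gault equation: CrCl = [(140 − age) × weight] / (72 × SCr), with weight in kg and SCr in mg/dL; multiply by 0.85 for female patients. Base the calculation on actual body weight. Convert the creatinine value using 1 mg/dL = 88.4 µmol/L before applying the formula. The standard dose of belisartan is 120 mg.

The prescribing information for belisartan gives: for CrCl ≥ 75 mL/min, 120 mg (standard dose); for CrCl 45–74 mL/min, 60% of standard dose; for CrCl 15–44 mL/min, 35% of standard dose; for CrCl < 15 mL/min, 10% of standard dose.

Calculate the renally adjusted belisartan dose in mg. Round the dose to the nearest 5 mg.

40 mg

SCr = 342 / 88.4 = 3.869 mg/dL
CrCl = (140 − 56) × 110 / (72 × 3.869) × 0.85 = 9240.0 / 278.57 × 0.85 ≈ 28.2 mL/min
CrCl ≈ 28 mL/min → bracket 15–44 mL/min.
35% of 120 mg = 42 mg → 40 mg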